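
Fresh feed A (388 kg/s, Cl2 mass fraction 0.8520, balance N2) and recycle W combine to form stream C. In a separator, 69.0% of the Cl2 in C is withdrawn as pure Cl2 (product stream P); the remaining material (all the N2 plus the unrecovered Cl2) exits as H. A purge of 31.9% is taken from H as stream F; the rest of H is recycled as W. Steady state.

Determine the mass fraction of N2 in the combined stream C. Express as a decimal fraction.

0.3005

N2 enters only via A and leaves only via the purge: 388×0.148 = 0.319×(N2 in H), and the separator passes all N2, so N2 in C = N2 in H = 180.01 kg/s.
Cl2 in C: m_A = 388×0.852 + (1−0.319)·(1−0.690)·m_A, so m_A = 330.58/0.7889 = 419.04 kg/s.
C = 419.04 + 180.01 = 599.05 kg/s.
N2 fraction in C = 180.01/599.05 = 0.3005.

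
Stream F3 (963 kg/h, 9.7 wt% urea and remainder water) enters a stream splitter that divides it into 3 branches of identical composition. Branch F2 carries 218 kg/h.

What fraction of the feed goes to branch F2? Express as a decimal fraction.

0.226

Fraction to F2 = 218/963 = 0.2264.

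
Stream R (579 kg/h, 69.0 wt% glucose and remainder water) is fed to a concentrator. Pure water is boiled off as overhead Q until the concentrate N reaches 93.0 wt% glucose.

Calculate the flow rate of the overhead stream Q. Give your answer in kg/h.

glucose is conserved: 579×0.690 = 399.51 kg/h all reports to the concentrate.
Concentrate = 399.51/(target fraction) = 429.58 kg/h.
Overhead = 579 − 429.58 = 149.42 kg/h.

149.4 kg/h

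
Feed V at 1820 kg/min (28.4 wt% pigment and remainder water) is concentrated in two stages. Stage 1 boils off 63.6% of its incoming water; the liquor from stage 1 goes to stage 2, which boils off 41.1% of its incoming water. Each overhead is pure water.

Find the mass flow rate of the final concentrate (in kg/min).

water in feed = 1820×0.716 = 1303.1 kg/min.
After stage 1: water left = (1−0.636)×1303.1 = 474.34; stream total = 991.22 kg/min.
After stage 2: water left = (1−0.411)×474.34 = 279.38; final concentrate = 796.26 kg/min.

796.3 kg/min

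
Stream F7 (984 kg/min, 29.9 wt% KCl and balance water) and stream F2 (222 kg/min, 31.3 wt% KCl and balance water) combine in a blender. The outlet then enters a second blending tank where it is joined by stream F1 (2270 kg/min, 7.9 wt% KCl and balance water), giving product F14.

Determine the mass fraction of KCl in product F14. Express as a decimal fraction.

Overall, product flow = 3476 kg/min.
KCl in = 984×0.299 + 222×0.313 + 2270×0.079 = 543.03 kg/min.
KCl fraction in F14 = 0.156.

0.156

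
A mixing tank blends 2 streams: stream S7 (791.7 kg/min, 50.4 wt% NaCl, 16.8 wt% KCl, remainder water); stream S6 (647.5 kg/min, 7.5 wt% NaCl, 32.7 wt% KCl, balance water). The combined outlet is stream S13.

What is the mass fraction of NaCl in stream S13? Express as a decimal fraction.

0.311

Total flow out = 791.7 + 647.5 = 1439.2 kg/min.
NaCl in = 791.7×0.504 + 647.5×0.075 = 447.58 kg/min.
NaCl mass fraction in S13 = 447.58/1439.2 = 0.311.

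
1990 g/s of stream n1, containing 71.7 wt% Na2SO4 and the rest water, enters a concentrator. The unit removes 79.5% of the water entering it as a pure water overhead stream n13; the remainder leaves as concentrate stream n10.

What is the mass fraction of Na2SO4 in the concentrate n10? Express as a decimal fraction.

Na2SO4 is not removed: 1990×0.717 = 1426.8 g/s of Na2SO4 enters n10.
water entering = 1990×0.283 = 563.17 g/s; overhead removed = 0.795×563.17 = 447.72 g/s.
Concentrate = 1990 − 447.72 = 1542.3 g/s.
Mass fraction = 1426.8/1542.3 = 0.9251.

0.9251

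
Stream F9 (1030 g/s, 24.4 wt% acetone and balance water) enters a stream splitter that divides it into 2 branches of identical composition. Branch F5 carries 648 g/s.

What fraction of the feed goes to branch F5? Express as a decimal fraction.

Fraction to F5 = 648/1030 = 0.6291.

0.629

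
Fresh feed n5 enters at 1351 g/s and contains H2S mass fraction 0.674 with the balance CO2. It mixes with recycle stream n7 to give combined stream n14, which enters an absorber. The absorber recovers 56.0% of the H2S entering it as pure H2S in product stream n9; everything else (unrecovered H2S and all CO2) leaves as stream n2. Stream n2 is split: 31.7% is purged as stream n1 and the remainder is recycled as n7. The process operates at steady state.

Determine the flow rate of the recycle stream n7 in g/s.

CO2 enters only via n5 and leaves only via the purge: 1351×0.326 = 0.317×(CO2 in n2), and the absorber passes all CO2, so CO2 in n14 = CO2 in n2 = 1389.4 g/s.
H2S in n14: m_A = 1351×0.674 + (1−0.317)·(1−0.560)·m_A, so m_A = 910.57/0.6995 = 1301.8 g/s.
n2 = (1−0.560)×1301.8 + 1389.4 = 1962.1 g/s.
Recycle n7 = (1−0.317)×1962.1 = 1340.1 g/s.

1340 g/s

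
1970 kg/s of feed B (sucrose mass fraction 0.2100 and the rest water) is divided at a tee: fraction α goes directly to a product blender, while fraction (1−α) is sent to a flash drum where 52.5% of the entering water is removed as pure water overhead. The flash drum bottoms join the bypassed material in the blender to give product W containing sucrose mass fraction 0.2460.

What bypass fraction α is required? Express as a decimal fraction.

0.647

All 1970×0.210 = 413.7 kg/s of sucrose reaches W, so W = 413.7/0.246 = 1681.7 kg/s and vapour = 288.29 kg/s.
The evaporator receives (1−α)·1970 of feed at 0.790 water and removes 0.525 of that water:
0.525×0.790×(1−α)×1970 = 288.29
(1−α) = 288.29/817.06 = 0.3528;  α = 0.6472.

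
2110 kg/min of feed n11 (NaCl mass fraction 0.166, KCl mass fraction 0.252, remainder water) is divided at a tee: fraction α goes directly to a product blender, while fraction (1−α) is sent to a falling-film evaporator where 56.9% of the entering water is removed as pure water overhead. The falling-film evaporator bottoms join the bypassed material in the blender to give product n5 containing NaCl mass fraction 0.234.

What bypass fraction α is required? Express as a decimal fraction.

All 2110×0.166 = 350.26 kg/min of NaCl reaches n5, so n5 = 350.26/0.234 = 1496.8 kg/min and vapour = 613.16 kg/min.
The evaporator receives (1−α)·2110 of feed at 0.582 water and removes 0.569 of that water:
0.569×0.582×(1−α)×2110 = 613.16
(1−α) = 613.16/698.74 = 0.8775;  α = 0.1225.

0.122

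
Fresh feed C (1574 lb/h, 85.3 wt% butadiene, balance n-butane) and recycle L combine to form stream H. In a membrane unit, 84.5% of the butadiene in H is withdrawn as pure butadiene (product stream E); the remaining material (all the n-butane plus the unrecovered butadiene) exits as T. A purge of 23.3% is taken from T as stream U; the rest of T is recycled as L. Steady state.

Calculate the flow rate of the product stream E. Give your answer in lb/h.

1288 lb/h

butadiene in H: m_A = 1574×0.853 + (1−0.233)·(1−0.845)·m_A, so m_A = 1342.6/0.8811 = 1523.8 lb/h.
Product E = 0.845×1523.8 = 1287.6 lb/h.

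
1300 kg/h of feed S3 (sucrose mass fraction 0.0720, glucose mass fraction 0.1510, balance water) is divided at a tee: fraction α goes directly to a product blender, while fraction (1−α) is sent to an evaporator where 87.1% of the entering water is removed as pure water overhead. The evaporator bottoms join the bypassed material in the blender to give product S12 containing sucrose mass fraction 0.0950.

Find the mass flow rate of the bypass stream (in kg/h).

All 1300×0.072 = 93.6 kg/h of sucrose reaches S12, so S12 = 93.6/0.095 = 985.26 kg/h and vapour = 314.74 kg/h.
The evaporator receives (1−α)·1300 of feed at 0.777 water and removes 0.871 of that water:
0.871×0.777×(1−α)×1300 = 314.74
(1−α) = 314.74/879.8 = 0.3577;  α = 0.6423.
Bypass flow = 0.6423×1300 = 834.94 kg/h.

834.9 kg/h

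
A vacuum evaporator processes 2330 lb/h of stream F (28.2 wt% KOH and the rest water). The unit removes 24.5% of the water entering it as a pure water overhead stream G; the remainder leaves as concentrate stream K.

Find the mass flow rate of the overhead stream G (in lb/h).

409.9 lb/h

water entering = 2330×0.718 = 1672.9 lb/h; overhead removed = 0.245×1672.9 = 409.87 lb/h.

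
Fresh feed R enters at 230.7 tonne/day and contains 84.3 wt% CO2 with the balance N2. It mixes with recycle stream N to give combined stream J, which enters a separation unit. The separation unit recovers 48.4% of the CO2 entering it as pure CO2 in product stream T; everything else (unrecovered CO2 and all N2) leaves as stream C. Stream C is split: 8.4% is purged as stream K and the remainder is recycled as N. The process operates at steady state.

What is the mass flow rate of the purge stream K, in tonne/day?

N2 enters only via R and leaves only via the purge: 230.7×0.157 = 0.084×(N2 in C), and the separation unit passes all N2, so N2 in J = N2 in C = 431.19 tonne/day.
CO2 in J: m_A = 230.7×0.843 + (1−0.084)·(1−0.484)·m_A, so m_A = 194.48/0.5273 = 368.79 tonne/day.
C = (1−0.484)×368.79 + 431.19 = 621.49 tonne/day.
Purge K = 0.084×621.49 = 52.205 tonne/day.

52.2 tonne/day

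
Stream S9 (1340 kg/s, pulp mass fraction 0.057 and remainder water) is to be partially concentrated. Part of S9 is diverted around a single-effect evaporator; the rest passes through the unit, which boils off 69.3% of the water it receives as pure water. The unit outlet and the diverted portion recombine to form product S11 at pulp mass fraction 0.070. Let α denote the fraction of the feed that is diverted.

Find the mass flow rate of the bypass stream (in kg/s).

959.2 kg/s

All 1340×0.057 = 76.38 kg/s of pulp reaches S11, so S11 = 76.38/0.070 = 1091.1 kg/s and vapour = 248.86 kg/s.
The evaporator receives (1−α)·1340 of feed at 0.943 water and removes 0.693 of that water:
0.693×0.943×(1−α)×1340 = 248.86
(1−α) = 248.86/875.69 = 0.2842;  α = 0.7158.
Bypass flow = 0.7158×1340 = 959.19 kg/s.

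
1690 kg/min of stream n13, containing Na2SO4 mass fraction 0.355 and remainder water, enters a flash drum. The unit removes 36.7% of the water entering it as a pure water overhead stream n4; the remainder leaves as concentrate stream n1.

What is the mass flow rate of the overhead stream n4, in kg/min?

400 kg/min

water entering = 1690×0.645 = 1090 kg/min; overhead removed = 0.367×1090 = 400.05 kg/min.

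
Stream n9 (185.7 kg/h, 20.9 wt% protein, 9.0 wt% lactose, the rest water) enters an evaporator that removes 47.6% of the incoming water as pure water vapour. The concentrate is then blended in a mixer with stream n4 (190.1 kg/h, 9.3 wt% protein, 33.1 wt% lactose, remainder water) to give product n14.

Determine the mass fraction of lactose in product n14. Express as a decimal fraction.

0.254

Vapour removed = 0.476×0.701×185.7 = 61.964 kg/h; concentrate = 123.74 kg/h.
lactose reaching the mixer = 16.713 (from concentrate) + 190.1×0.331 = 79.636 kg/h.
Product flow = 123.74 + 190.1 = 313.84 kg/h; lactose fraction = 0.254.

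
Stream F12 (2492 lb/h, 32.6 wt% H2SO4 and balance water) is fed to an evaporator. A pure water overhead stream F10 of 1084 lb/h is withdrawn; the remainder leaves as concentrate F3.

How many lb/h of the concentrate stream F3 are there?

Concentrate = 2492 − 1084 = 1408 lb/h.

1408 lb/h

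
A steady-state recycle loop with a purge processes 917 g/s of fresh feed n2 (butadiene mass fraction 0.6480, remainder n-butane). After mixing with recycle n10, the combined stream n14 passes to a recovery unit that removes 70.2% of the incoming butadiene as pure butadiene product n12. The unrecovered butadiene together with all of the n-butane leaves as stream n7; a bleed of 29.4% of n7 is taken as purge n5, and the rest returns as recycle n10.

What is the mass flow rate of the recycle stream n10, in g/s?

n-butane enters only via n2 and leaves only via the purge: 917×0.352 = 0.294×(n-butane in n7), and the recovery unit passes all n-butane, so n-butane in n14 = n-butane in n7 = 1097.9 g/s.
butadiene in n14: m_A = 917×0.648 + (1−0.294)·(1−0.702)·m_A, so m_A = 594.22/0.7896 = 752.54 g/s.
n7 = (1−0.702)×752.54 + 1097.9 = 1322.2 g/s.
Recycle n10 = (1−0.294)×1322.2 = 933.45 g/s.

933.4 g/s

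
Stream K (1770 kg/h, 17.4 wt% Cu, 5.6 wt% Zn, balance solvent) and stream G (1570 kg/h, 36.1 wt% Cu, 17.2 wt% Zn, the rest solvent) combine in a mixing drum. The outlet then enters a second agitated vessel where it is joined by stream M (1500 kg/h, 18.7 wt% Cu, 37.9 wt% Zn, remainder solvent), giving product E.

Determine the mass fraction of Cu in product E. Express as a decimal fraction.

Overall, product flow = 4840 kg/h.
Cu in = 1770×0.174 + 1570×0.361 + 1500×0.187 = 1155.2 kg/h.
Cu fraction in E = 0.2387.

0.2387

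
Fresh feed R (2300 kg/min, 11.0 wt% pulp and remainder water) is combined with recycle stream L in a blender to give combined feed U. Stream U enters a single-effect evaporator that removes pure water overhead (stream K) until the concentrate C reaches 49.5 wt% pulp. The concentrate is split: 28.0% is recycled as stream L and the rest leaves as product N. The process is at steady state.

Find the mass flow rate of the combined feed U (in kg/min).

Overall pulp balance (none leaves overhead): pulp in fresh feed = pulp in product, i.e. 2300×0.110 = (1−0.280)·C·0.495.
C = 253/(0.495×0.720) = 709.88 kg/min.
Recycle L = 0.280×709.88 = 198.77 kg/min.
Combined feed U = 2300 + 198.77 = 2498.8 kg/min.

2499 kg/min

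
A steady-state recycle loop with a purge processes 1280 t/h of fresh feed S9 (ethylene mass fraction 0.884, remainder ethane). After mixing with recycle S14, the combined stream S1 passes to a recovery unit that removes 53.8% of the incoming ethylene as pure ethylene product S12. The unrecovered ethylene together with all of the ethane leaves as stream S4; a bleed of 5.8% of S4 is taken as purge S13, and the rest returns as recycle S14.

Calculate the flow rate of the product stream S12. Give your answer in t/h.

1078 t/h

ethylene in S1: m_A = 1280×0.884 + (1−0.058)·(1−0.538)·m_A, so m_A = 1131.5/0.5648 = 2003.4 t/h.
Product S12 = 0.538×2003.4 = 1077.8 t/h.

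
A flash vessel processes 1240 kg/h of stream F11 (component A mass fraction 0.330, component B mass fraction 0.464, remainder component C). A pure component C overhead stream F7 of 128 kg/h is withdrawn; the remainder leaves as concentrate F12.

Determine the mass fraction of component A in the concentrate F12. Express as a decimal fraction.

component A is not removed: 1240×0.330 = 409.2 kg/h of component A enters F12.
Concentrate = 1240 − 128 = 1112 kg/h.
Mass fraction = 409.2/1112 = 0.368.

0.368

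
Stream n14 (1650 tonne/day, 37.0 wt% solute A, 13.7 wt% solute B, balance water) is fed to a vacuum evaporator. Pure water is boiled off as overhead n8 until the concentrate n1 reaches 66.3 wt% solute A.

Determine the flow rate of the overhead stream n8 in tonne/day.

solute A is conserved: 1650×0.370 = 610.5 tonne/day all reports to the concentrate.
Concentrate = 610.5/(target fraction) = 920.81 tonne/day.
Overhead = 1650 − 920.81 = 729.19 tonne/day.

729.2 tonne/day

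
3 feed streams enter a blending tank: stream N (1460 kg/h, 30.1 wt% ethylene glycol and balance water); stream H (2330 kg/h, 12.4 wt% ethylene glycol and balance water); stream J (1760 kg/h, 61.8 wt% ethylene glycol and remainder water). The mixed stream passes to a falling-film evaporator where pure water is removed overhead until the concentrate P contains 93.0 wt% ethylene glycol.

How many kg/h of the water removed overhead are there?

ethylene glycol entering = 1460×0.301 + 2330×0.124 + 1760×0.618 = 1816.1 kg/h.
All ethylene glycol reports to P, so P = 1816.1/0.930 = 1952.8 kg/h.
Total feed = 5550 kg/h; overhead = 5550 − 1952.8 = 3597.2 kg/h.

3597 kg/h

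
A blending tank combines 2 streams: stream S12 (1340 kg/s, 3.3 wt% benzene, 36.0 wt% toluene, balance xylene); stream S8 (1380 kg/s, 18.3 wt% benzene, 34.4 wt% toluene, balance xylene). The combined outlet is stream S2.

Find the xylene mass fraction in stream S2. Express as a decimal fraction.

0.5390

Total flow out = 1340 + 1380 = 2720 kg/s.
xylene in = 1340×0.607 + 1380×0.473 = 1466.1 kg/s.
xylene mass fraction in S2 = 1466.1/2720 = 0.5390.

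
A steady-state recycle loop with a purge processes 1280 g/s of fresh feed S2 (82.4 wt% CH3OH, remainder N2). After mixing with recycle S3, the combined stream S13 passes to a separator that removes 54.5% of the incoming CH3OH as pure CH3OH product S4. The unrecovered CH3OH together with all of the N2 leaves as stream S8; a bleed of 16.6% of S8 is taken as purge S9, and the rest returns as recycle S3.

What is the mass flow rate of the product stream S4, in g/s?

926.3 g/s

CH3OH in S13: m_A = 1280×0.824 + (1−0.166)·(1−0.545)·m_A, so m_A = 1054.7/0.6205 = 1699.7 g/s.
Product S4 = 0.545×1699.7 = 926.34 g/s.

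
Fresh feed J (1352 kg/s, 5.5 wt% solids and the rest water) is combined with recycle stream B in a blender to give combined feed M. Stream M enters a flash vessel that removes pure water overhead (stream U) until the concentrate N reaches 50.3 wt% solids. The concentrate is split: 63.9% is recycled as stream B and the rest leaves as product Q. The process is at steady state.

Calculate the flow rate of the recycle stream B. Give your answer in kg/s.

Overall solids balance (none leaves overhead): solids in fresh feed = solids in product, i.e. 1352×0.055 = (1−0.639)·N·0.503.
N = 74.36/(0.503×0.361) = 409.51 kg/s.
Recycle B = 0.639×409.51 = 261.68 kg/s.

261.7 kg/s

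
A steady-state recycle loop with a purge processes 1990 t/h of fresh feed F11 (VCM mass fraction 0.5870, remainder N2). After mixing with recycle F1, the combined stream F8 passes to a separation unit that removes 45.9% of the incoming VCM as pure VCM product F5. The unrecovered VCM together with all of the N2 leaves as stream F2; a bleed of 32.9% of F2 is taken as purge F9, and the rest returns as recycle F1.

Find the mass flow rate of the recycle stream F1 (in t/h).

2342 t/h

N2 enters only via F11 and leaves only via the purge: 1990×0.413 = 0.329×(N2 in F2), and the separation unit passes all N2, so N2 in F8 = N2 in F2 = 2498.1 t/h.
VCM in F8: m_A = 1990×0.587 + (1−0.329)·(1−0.459)·m_A, so m_A = 1168.1/0.6370 = 1833.8 t/h.
F2 = (1−0.459)×1833.8 + 2498.1 = 3490.2 t/h.
Recycle F1 = (1−0.329)×3490.2 = 2341.9 t/h.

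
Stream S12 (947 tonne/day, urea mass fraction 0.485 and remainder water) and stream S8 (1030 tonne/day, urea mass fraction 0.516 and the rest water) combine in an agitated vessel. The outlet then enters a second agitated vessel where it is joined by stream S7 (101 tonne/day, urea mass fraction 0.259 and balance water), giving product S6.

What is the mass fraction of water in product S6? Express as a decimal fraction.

0.511

Overall, product flow = 2078 tonne/day.
water in = 947×0.515 + 1030×0.484 + 101×0.741 = 1061.1 tonne/day.
water fraction in S6 = 0.511.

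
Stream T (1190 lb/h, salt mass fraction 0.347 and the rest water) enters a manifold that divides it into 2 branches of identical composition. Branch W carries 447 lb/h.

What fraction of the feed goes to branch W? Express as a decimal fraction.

Fraction to W = 447/1190 = 0.3756.

0.376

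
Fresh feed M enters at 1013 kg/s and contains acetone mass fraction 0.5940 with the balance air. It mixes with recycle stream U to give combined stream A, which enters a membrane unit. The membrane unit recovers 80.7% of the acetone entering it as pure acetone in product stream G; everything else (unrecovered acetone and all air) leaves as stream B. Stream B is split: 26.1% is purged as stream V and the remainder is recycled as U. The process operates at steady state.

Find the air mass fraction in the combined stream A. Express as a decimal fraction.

air enters only via M and leaves only via the purge: 1013×0.406 = 0.261×(air in B), and the membrane unit passes all air, so air in A = air in B = 1575.8 kg/s.
acetone in A: m_A = 1013×0.594 + (1−0.261)·(1−0.807)·m_A, so m_A = 601.72/0.8574 = 701.82 kg/s.
A = 701.82 + 1575.8 = 2277.6 kg/s.
air fraction in A = 1575.8/2277.6 = 0.6919.

0.6919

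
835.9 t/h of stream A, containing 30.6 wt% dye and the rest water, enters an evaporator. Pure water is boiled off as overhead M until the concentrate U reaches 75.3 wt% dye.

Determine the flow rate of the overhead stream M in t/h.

dye is conserved: 835.9×0.306 = 255.79 t/h all reports to the concentrate.
Concentrate = 255.79/(target fraction) = 339.69 t/h.
Overhead = 835.9 − 339.69 = 496.21 t/h.

496.2 t/h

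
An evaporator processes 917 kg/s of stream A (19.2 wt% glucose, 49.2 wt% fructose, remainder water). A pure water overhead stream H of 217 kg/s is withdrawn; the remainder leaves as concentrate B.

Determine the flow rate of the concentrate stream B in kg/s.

Concentrate = 917 − 217 = 700 kg/s.

700 kg/s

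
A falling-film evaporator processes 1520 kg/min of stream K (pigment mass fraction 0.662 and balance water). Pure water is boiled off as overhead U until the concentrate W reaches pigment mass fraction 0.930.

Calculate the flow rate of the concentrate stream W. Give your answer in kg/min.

pigment is conserved: 1520×0.662 = 1006.2 kg/min all reports to the concentrate.
Concentrate = 1006.2/(target fraction) = 1082 kg/min.

1082 kg/min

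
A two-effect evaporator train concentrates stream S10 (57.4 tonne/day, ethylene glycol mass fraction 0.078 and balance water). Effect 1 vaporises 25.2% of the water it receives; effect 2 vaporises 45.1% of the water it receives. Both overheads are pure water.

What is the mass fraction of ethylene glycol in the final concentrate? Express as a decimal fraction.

water in feed = 57.4×0.922 = 52.923 tonne/day.
After stage 1: water left = (1−0.252)×52.923 = 39.586; stream total = 44.063 tonne/day.
After stage 2: water left = (1−0.451)×39.586 = 21.733; final concentrate = 26.21 tonne/day.
ethylene glycol fraction = 4.4772/26.21 = 0.171.

0.171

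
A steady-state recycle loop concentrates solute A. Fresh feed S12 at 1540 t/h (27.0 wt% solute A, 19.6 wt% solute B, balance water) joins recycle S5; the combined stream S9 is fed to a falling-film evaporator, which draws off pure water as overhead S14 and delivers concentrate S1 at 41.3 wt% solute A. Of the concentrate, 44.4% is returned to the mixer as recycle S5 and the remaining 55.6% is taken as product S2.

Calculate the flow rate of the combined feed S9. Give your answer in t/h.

2344 t/h

Overall solute A balance (none leaves overhead): solute A in fresh feed = solute A in product, i.e. 1540×0.270 = (1−0.444)·S1·0.413.
S1 = 415.8/(0.413×0.556) = 1810.8 t/h.
Recycle S5 = 0.444×1810.8 = 803.98 t/h.
Combined feed S9 = 1540 + 803.98 = 2344 t/h.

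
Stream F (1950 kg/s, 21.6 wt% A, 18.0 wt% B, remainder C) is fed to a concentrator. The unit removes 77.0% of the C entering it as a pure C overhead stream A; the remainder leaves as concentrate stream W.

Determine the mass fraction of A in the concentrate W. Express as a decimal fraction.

0.404

A is not removed: 1950×0.216 = 421.2 kg/s of A enters W.
C entering = 1950×0.604 = 1177.8 kg/s; overhead removed = 0.770×1177.8 = 906.91 kg/s.
Concentrate = 1950 − 906.91 = 1043.1 kg/s.
Mass fraction = 421.2/1043.1 = 0.404.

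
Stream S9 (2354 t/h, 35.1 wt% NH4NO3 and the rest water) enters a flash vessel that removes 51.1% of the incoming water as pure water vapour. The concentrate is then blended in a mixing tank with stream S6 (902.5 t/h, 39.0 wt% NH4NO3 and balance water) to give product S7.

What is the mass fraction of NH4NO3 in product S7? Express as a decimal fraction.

Vapour removed = 0.511×0.649×2354 = 780.68 t/h; concentrate = 1573.3 t/h.
NH4NO3 reaching the mixer = 826.25 (from concentrate) + 902.5×0.390 = 1178.2 t/h.
Product flow = 1573.3 + 902.5 = 2475.8 t/h; NH4NO3 fraction = 0.476.

0.476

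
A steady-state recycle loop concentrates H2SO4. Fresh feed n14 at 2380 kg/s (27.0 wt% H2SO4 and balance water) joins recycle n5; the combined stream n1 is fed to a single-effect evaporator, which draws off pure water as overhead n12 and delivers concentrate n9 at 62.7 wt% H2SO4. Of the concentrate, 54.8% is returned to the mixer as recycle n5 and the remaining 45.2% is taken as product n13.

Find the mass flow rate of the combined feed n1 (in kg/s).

3623 kg/s

Overall H2SO4 balance (none leaves overhead): H2SO4 in fresh feed = H2SO4 in product, i.e. 2380×0.270 = (1−0.548)·n9·0.627.
n9 = 642.6/(0.627×0.452) = 2267.4 kg/s.
Recycle n5 = 0.548×2267.4 = 1242.6 kg/s.
Combined feed n1 = 2380 + 1242.6 = 3622.6 kg/s.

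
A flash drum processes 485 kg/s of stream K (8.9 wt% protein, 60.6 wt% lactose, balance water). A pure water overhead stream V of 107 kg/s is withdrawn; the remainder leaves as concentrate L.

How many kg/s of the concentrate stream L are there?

378 kg/s

Concentrate = 485 − 107 = 378 kg/s.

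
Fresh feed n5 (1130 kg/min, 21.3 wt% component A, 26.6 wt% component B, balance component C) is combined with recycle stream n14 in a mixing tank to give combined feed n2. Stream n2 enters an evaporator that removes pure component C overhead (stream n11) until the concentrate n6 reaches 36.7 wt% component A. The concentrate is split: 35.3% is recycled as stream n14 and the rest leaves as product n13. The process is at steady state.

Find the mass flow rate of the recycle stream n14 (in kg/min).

357.8 kg/min

Overall component A balance (none leaves overhead): component A in fresh feed = component A in product, i.e. 1130×0.213 = (1−0.353)·n6·0.367.
n6 = 240.69/(0.367×0.647) = 1013.6 kg/min.
Recycle n14 = 0.353×1013.6 = 357.82 kg/min.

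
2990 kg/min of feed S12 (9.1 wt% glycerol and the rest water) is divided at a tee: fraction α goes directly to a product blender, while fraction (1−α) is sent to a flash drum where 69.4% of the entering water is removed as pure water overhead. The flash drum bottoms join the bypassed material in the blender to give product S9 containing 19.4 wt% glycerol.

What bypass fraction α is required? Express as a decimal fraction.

0.158

All 2990×0.091 = 272.09 kg/min of glycerol reaches S9, so S9 = 272.09/0.194 = 1402.5 kg/min and vapour = 1587.5 kg/min.
The evaporator receives (1−α)·2990 of feed at 0.909 water and removes 0.694 of that water:
0.694×0.909×(1−α)×2990 = 1587.5
(1−α) = 1587.5/1886.2 = 0.8416;  α = 0.1584.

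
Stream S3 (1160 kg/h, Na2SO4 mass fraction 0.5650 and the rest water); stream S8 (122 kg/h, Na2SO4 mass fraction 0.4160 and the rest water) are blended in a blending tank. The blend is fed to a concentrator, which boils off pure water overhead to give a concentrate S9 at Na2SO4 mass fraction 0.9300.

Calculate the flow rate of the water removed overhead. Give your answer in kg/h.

522.7 kg/h

Na2SO4 entering = 1160×0.565 + 122×0.416 = 706.15 kg/h.
All Na2SO4 reports to S9, so S9 = 706.15/0.930 = 759.3 kg/h.
Total feed = 1282 kg/h; overhead = 1282 − 759.3 = 522.7 kg/h.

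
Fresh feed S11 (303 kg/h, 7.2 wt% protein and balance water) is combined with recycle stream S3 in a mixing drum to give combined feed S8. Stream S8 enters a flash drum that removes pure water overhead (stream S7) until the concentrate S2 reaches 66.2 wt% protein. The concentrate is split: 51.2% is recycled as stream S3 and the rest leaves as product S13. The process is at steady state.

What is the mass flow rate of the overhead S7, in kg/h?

270 kg/h

Overall protein balance (none leaves overhead): protein in fresh feed = protein in product, i.e. 303×0.072 = (1−0.512)·S2·0.662.
S2 = 21.816/(0.662×0.488) = 67.53 kg/h.
Recycle S3 = 0.512×67.53 = 34.575 kg/h.
Combined feed S8 = 303 + 34.575 = 337.58 kg/h.
Overhead S7 = S8 − S2 = 337.58 − 67.53 = 270.05 kg/h.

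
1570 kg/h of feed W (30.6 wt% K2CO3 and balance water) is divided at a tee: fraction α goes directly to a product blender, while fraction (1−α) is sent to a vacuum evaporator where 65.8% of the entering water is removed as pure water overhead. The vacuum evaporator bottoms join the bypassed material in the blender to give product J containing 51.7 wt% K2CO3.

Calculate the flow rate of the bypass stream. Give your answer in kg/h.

166.8 kg/h

All 1570×0.306 = 480.42 kg/h of K2CO3 reaches J, so J = 480.42/0.517 = 929.25 kg/h and vapour = 640.75 kg/h.
The evaporator receives (1−α)·1570 of feed at 0.694 water and removes 0.658 of that water:
0.658×0.694×(1−α)×1570 = 640.75
(1−α) = 640.75/716.94 = 0.8937;  α = 0.1063.
Bypass flow = 0.1063×1570 = 166.84 kg/h.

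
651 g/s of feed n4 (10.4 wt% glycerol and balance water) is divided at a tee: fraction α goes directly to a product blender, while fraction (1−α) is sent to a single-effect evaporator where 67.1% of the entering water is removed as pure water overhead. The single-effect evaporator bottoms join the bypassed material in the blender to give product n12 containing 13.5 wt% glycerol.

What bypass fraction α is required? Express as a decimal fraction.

0.618

All 651×0.104 = 67.704 g/s of glycerol reaches n12, so n12 = 67.704/0.135 = 501.51 g/s and vapour = 149.49 g/s.
The evaporator receives (1−α)·651 of feed at 0.896 water and removes 0.671 of that water:
0.671×0.896×(1−α)×651 = 149.49
(1−α) = 149.49/391.39 = 0.3819;  α = 0.6181.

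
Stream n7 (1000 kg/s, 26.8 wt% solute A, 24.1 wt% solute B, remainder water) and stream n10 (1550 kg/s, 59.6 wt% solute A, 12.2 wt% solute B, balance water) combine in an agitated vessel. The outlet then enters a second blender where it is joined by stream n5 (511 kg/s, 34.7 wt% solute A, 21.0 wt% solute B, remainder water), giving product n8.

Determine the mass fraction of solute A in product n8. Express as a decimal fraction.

Overall, product flow = 3061 kg/s.
solute A in = 1000×0.268 + 1550×0.596 + 511×0.347 = 1369.1 kg/s.
solute A fraction in n8 = 0.447.

0.447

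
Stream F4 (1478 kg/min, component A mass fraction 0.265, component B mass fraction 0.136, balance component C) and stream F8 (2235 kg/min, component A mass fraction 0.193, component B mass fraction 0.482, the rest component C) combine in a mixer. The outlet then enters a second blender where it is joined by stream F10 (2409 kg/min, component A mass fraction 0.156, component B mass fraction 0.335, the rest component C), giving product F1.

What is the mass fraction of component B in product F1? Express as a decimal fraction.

0.341

Overall, product flow = 6122 kg/min.
component B in = 1478×0.136 + 2235×0.482 + 2409×0.335 = 2085.3 kg/min.
component B fraction in F1 = 0.341.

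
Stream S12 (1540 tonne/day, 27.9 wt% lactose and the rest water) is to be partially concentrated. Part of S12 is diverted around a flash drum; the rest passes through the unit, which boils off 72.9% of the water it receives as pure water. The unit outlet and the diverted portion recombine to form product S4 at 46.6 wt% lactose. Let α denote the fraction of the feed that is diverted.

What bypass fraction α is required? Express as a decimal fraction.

All 1540×0.279 = 429.66 tonne/day of lactose reaches S4, so S4 = 429.66/0.466 = 922.02 tonne/day and vapour = 617.98 tonne/day.
The evaporator receives (1−α)·1540 of feed at 0.721 water and removes 0.729 of that water:
0.729×0.721×(1−α)×1540 = 617.98
(1−α) = 617.98/809.44 = 0.7635;  α = 0.2365.

0.237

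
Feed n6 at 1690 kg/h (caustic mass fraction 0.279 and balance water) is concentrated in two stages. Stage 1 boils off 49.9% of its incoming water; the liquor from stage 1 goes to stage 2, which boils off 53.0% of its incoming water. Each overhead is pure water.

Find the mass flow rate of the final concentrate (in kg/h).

water in feed = 1690×0.721 = 1218.5 kg/h.
After stage 1: water left = (1−0.499)×1218.5 = 610.46; stream total = 1082 kg/h.
After stage 2: water left = (1−0.530)×610.46 = 286.92; final concentrate = 758.43 kg/h.

758.4 kg/h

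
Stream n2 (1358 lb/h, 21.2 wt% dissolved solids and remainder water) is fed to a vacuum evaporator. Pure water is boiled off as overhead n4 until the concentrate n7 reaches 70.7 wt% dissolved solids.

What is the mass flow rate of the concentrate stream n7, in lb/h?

407.2 lb/h

dissolved solids is conserved: 1358×0.212 = 287.9 lb/h all reports to the concentrate.
Concentrate = 287.9/(target fraction) = 407.21 lb/h.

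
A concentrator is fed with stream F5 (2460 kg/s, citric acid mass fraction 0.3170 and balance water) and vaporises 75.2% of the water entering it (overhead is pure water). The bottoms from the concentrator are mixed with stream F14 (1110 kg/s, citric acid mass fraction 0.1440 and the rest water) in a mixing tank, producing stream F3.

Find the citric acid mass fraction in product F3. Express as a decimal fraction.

Vapour removed = 0.752×0.683×2460 = 1263.5 kg/s; concentrate = 1196.5 kg/s.
citric acid reaching the mixer = 779.82 (from concentrate) + 1110×0.144 = 939.66 kg/s.
Product flow = 1196.5 + 1110 = 2306.5 kg/s; citric acid fraction = 0.4074.

0.4074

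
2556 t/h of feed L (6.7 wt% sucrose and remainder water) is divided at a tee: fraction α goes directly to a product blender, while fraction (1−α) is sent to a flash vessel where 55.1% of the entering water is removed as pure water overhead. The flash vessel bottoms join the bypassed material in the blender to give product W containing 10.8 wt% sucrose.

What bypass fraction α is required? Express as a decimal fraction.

All 2556×0.067 = 171.25 t/h of sucrose reaches W, so W = 171.25/0.108 = 1585.7 t/h and vapour = 970.33 t/h.
The evaporator receives (1−α)·2556 of feed at 0.933 water and removes 0.551 of that water:
0.551×0.933×(1−α)×2556 = 970.33
(1−α) = 970.33/1314 = 0.7385;  α = 0.2615.

0.262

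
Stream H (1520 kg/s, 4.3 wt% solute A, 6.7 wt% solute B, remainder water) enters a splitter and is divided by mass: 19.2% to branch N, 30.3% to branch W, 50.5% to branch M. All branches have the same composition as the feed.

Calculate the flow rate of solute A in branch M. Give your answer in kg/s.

Branch M total = 0.505×1520 = 767.6 kg/s.
solute A in M = 0.043×767.6 = 33.007 kg/s.

33.01 kg/s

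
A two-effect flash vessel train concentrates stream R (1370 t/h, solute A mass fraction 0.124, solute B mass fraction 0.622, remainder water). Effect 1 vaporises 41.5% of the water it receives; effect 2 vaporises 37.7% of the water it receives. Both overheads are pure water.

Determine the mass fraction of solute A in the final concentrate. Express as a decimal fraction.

0.148

water in feed = 1370×0.254 = 347.98 t/h.
After stage 1: water left = (1−0.415)×347.98 = 203.57; stream total = 1225.6 t/h.
After stage 2: water left = (1−0.377)×203.57 = 126.82; final concentrate = 1148.8 t/h.
solute A fraction = 169.88/1148.8 = 0.148.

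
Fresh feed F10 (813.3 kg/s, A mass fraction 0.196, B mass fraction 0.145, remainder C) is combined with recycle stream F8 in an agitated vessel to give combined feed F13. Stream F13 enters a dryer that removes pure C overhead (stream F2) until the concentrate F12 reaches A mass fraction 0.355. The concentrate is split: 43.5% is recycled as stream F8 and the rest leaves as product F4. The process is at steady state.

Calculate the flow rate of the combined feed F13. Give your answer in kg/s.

Overall A balance (none leaves overhead): A in fresh feed = A in product, i.e. 813.3×0.196 = (1−0.435)·F12·0.355.
F12 = 159.41/(0.355×0.565) = 794.75 kg/s.
Recycle F8 = 0.435×794.75 = 345.72 kg/s.
Combined feed F13 = 813.3 + 345.72 = 1159 kg/s.

1159 kg/s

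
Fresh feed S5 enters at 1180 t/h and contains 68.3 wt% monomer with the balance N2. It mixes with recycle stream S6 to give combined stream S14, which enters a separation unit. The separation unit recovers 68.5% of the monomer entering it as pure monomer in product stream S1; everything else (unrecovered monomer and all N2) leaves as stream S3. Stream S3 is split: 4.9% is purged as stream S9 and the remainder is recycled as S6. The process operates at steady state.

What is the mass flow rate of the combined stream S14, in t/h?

N2 enters only via S5 and leaves only via the purge: 1180×0.317 = 0.049×(N2 in S3), and the separation unit passes all N2, so N2 in S14 = N2 in S3 = 7633.9 t/h.
monomer in S14: m_A = 1180×0.683 + (1−0.049)·(1−0.685)·m_A, so m_A = 805.94/0.7004 = 1150.6 t/h.
S14 = 1150.6 + 7633.9 = 8784.5 t/h.

8785 t/h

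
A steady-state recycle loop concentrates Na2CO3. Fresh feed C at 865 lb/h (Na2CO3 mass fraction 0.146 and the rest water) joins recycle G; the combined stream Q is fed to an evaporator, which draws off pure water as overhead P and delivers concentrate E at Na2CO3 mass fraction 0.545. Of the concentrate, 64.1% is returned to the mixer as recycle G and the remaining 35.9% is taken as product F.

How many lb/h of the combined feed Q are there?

Overall Na2CO3 balance (none leaves overhead): Na2CO3 in fresh feed = Na2CO3 in product, i.e. 865×0.146 = (1−0.641)·E·0.545.
E = 126.29/(0.545×0.359) = 645.47 lb/h.
Recycle G = 0.641×645.47 = 413.75 lb/h.
Combined feed Q = 865 + 413.75 = 1278.7 lb/h.

1279 lb/h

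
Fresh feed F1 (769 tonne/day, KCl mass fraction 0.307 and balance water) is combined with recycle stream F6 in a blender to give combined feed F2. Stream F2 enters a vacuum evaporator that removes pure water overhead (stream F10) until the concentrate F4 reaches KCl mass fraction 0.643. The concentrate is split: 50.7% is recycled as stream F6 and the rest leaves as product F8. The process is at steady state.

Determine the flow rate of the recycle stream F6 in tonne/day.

377.6 tonne/day

Overall KCl balance (none leaves overhead): KCl in fresh feed = KCl in product, i.e. 769×0.307 = (1−0.507)·F4·0.643.
F4 = 236.08/(0.643×0.493) = 744.74 tonne/day.
Recycle F6 = 0.507×744.74 = 377.59 tonne/day.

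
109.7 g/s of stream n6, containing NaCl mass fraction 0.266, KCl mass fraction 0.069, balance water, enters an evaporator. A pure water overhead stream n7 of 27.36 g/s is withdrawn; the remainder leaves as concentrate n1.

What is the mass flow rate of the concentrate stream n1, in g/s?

82.34 g/s

Concentrate = 109.7 − 27.36 = 82.34 g/s.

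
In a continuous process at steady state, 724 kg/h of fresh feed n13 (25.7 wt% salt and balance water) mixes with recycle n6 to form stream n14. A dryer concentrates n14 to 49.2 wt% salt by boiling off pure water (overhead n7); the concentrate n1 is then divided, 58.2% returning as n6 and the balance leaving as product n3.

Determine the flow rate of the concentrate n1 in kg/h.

904.8 kg/h

Overall salt balance (none leaves overhead): salt in fresh feed = salt in product, i.e. 724×0.257 = (1−0.582)·n1·0.492.
n1 = 186.07/(0.492×0.418) = 904.75 kg/h.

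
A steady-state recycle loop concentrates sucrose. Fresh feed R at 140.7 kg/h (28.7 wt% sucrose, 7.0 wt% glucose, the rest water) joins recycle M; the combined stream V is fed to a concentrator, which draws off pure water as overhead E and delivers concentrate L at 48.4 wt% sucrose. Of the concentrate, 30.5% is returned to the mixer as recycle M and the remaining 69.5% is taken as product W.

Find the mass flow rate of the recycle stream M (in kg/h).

Overall sucrose balance (none leaves overhead): sucrose in fresh feed = sucrose in product, i.e. 140.7×0.287 = (1−0.305)·L·0.484.
L = 40.381/(0.484×0.695) = 120.05 kg/h.
Recycle M = 0.305×120.05 = 36.614 kg/h.

36.61 kg/h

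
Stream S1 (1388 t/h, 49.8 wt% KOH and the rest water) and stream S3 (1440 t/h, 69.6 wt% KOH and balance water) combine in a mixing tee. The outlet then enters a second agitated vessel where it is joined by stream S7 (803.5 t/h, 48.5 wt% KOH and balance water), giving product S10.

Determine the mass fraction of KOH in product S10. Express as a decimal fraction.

0.5736

Overall, product flow = 3631.5 t/h.
KOH in = 1388×0.498 + 1440×0.696 + 803.5×0.485 = 2083.2 t/h.
KOH fraction in S10 = 0.5736.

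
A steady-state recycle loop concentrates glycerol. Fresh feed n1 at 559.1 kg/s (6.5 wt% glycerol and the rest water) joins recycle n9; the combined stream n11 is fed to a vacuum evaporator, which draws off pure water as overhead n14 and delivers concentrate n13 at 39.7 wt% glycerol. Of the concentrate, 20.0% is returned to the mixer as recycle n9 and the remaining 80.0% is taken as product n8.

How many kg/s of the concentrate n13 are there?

114.4 kg/s

Overall glycerol balance (none leaves overhead): glycerol in fresh feed = glycerol in product, i.e. 559.1×0.065 = (1−0.200)·n13·0.397.
n13 = 36.342/(0.397×0.800) = 114.43 kg/s.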